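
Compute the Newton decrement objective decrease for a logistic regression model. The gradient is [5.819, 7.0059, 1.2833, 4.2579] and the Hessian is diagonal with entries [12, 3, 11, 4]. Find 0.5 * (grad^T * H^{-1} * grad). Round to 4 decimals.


Step 1: H is diagonal, so H^(-1) * g = [0.4849, 2.3353, 0.1167, 1.0645].
Step 2: g^T H^(-1) g = sum_i g_i^2 / H_ii
  = (5.819)^2/12 + (7.0059)^2/3 + (1.2833)^2/11 + (4.2579)^2/4
  = 2.8217 + 16.3609 + 0.1497 + 4.5324 = 23.8648
Step 3: Objective decrease = 0.5 * g^T H^(-1) g = 11.9324


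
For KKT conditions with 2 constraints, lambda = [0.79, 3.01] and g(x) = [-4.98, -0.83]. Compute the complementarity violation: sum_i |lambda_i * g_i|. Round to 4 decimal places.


KKT complementary slackness check:
lambda_1 * g_1 = 0.79 * -4.98 = -3.9342
lambda_2 * g_2 = 3.01 * -0.83 = -2.4983
Total violation = 3.9342 + 2.4983 = 6.4325


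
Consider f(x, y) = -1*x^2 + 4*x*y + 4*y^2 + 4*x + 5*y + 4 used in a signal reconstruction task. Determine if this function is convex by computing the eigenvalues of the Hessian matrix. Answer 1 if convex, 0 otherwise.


The Hessian of f(x,y) = -1*x^2 + 4*x*y + 4*y^2 + 4*x + 5*y + 4 is:
H = [[-2, 4], [4, 8]]
Trace = -2 + 8 = 6
Determinant = -2*8 - (4)^2 = -32
Discriminant = (6)^2 - 4*-32 = 164.0
Eigenvalues: lambda_1 = -3.4031, lambda_2 = 9.4031
The function is not convex.

0


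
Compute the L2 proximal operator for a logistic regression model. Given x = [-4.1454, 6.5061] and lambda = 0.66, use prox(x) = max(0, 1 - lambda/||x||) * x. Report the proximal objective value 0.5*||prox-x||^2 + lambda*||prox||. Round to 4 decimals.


Step 1: Compute ||x||.
||x|| = 7.7145
Step 2: Compute scaling factor.
scale = max(0, 1 - 0.66/7.7145) = 0.9144
Step 3: prox(x) = [-3.7907, 5.9495]
||prox(x)|| = 7.0545
Step 4: Proximal objective.
0.5*||prox-x||^2 = 0.2178
lambda*||prox|| = 4.656
Total = 4.8738


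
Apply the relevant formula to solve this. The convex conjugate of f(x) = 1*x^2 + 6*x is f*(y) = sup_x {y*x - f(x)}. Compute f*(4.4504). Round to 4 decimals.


f*(y) = sup_x {y*x - a*x^2 - b*x} = sup_x {(y-b)*x - a*x^2}
FOC: (y - b) - 2a*x = 0 => x* = (y - b)/(2a)
x* = (4.4504 - 6)/(2*1) = -0.7748
f*(4.4504) = (y-b)^2/(4a) = (4.4504 - 6)^2/(4*1)
= 2.4013/4 = 0.6003


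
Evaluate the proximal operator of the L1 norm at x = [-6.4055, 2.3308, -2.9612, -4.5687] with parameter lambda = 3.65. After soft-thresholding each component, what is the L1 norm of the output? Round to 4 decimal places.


Soft-thresholding with lambda = 3.65:
prox(-6.4055) = sign(-6.4055)*max(|-6.4055| - 3.65, 0) = -2.7555
prox(2.3308) = sign(2.3308)*max(|2.3308| - 3.65, 0) = 0.0
prox(-2.9612) = sign(-2.9612)*max(|-2.9612| - 3.65, 0) = 0.0
prox(-4.5687) = sign(-4.5687)*max(|-4.5687| - 3.65, 0) = -0.9187
prox(x) = [-2.7555, 0.0, 0.0, -0.9187]
||prox(x)||_1 = 2.7555 + 0.0 + 0.0 + 0.9187 = 3.6742


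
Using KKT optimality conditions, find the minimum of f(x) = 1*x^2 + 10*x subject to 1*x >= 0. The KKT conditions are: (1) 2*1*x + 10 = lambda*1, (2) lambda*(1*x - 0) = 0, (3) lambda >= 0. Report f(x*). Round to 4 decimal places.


Step 1: Try lambda = 0 (constraint inactive).
x_unc = -10/(2*1) = -5.0
Check: 1*-5.0 = -5.0 < 0 -- violated!
Step 2: Constraint must be active: 1*x = 0
x* = 0/1 = 0.0
lambda = (2*1*0.0 + 10)/1 = 10.0
Step 3: Compute optimal value.
f(x*) = 1*0.0^2 + 10*0.0 = 0.0


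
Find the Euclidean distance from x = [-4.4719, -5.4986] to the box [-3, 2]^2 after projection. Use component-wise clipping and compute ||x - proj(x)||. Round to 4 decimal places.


Project each component onto [-3, 2].
clip(-4.4719) = -3.0, clip(-5.4986) = -3.0
Projection = [-3.0, -3.0]
Squared diffs: [2.1665, 6.243]
Distance = sqrt(8.4095) = 2.8999


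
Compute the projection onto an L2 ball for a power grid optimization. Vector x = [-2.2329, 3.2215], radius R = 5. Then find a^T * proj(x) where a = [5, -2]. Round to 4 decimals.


Step 1: Compute ||x|| (intermediates to 6 decimals).
||x|| = sqrt((-2.2329)^2 + 3.2215^2) = 3.919682
Step 2: Project.
Since ||x|| <= R, proj = x (no scaling needed).
proj(x) = [-2.2329, 3.2215]
Step 3: Dot product.
a^T * proj(x) = 5*(-2.2329) - 2*3.2215 = -17.6075


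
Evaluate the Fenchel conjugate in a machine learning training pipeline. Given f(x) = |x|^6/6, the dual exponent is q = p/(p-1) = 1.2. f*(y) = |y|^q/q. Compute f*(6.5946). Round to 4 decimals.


The conjugate exponent q satisfies 1/p + 1/q = 1.
p = 6, so q = 6/(6 - 1) = 1.2
|y|^q = 6.5946^1.2 = 9.6167
f*(6.5946) = 9.6167 / 1.2 = 8.0139


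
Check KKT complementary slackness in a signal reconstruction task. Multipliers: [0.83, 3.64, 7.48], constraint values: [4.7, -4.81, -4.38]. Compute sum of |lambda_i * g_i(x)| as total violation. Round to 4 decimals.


KKT complementary slackness check:
lambda_1 * g_1 = 0.83 * 4.7 = 3.901
lambda_2 * g_2 = 3.64 * -4.81 = -17.5084
lambda_3 * g_3 = 7.48 * -4.38 = -32.7624
Total violation = 3.901 + 17.5084 + 32.7624 = 54.1718


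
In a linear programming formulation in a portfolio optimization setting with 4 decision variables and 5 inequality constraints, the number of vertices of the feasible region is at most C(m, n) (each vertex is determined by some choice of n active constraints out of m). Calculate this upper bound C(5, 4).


Each vertex corresponds to some choice of n active constraints out of m, so the number of vertices is at most C(m, n) = m! / (n!(m-n)!).
m = 5, n = 4
Numerator: 5 * 4 * 3 * 2
Denominator: 4! = 24
C(5, 4) = 5


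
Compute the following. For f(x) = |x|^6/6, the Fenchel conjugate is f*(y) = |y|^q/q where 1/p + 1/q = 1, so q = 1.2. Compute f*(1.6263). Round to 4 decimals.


The conjugate exponent q satisfies 1/p + 1/q = 1.
p = 6, so q = 6/(6 - 1) = 1.2
|y|^q = 1.6263^1.2 = 1.7924
f*(1.6263) = 1.7924 / 1.2 = 1.4937


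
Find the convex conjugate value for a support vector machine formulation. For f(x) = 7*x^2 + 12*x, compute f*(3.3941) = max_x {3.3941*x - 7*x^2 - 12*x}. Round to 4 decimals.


f*(y) = sup_x {y*x - a*x^2 - b*x} = sup_x {(y-b)*x - a*x^2}
FOC: (y - b) - 2a*x = 0 => x* = (y - b)/(2a)
x* = (3.3941 - 12)/(2*7) = -0.6147
f*(3.3941) = (y-b)^2/(4a) = (3.3941 - 12)^2/(4*7)
= 74.0615/28 = 2.6451


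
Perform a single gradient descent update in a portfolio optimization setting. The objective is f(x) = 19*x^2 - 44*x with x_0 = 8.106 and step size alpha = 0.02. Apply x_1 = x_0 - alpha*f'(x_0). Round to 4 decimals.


We compute the gradient at x_0 and apply the update.
f'(x) = 38*x - 44
f'(8.106) = 38*8.106 - 44 = 264.028
x_1 = 8.106 - 0.02*264.028 = 2.8254


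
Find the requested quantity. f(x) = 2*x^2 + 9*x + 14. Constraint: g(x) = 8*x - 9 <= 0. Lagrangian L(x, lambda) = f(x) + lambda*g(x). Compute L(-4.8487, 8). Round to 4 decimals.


Step 1: Evaluate f(x).
f(-4.8487) = 2*(-4.8487)^2 + 9*(-4.8487) + 14 = 17.3815
Step 2: Evaluate g(x).
g(-4.8487) = 8*-4.8487 - 9 = -47.7896
Step 3: Compute Lagrangian.
L = 17.3815 + 8*-47.7896 = -364.9353


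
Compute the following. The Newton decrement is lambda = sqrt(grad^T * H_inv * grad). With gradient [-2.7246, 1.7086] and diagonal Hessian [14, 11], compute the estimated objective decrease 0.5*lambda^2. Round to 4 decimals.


Step 1: H is diagonal, so H^(-1) * g = [-0.1946, 0.1553].
Step 2: g^T H^(-1) g = sum_i g_i^2 / H_ii
  = (-2.7246)^2/14 + (1.7086)^2/11
  = 0.5302 + 0.2654 = 0.7956
Step 3: Objective decrease = 0.5 * g^T H^(-1) g = 0.3978


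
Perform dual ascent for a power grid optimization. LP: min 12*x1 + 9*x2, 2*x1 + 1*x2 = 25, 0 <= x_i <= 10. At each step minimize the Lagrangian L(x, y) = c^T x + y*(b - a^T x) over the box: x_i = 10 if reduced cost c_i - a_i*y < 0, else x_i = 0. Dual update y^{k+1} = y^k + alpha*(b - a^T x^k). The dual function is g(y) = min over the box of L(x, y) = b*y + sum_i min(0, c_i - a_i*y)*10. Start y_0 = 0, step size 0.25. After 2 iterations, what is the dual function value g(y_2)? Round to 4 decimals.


Dual ascent for LP: min 12*x1 + 9*x2, 2*x1 + 1*x2 = 25, 0 <= x_i <= 10
Step 1: y^k = 0.0, reduced costs: (12.0, 9.0)
  x^k = (0.0, 0.0), subgradient = b - a^T x = 25.0
  y^{k+1} = 0.0 + 0.25*25.0 = 6.25
Step 2: y^k = 6.25, reduced costs: (-0.5, 2.75)
  x^k = (10.0, 0.0), subgradient = b - a^T x = 5.0
  y^{k+1} = 6.25 + 0.25*5.0 = 7.5
Dual objective at y_2 = 7.5: reduced costs (-3.0, 1.5), box minimizer x = (10.0, 0.0)
g(y_2) = b*y + (c1 - a1*y)*x1 + (c2 - a2*y)*x2 = 25*7.5 + (-3.0)*10.0 + 1.5*0.0 = 187.5 - 30.0 + 0.0 = 157.5


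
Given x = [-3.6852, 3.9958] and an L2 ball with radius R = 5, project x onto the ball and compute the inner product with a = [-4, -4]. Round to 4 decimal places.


Step 1: Compute ||x|| (intermediates to 6 decimals).
||x|| = sqrt((-3.6852)^2 + 3.9958^2) = 5.435726
Step 2: Project.
Since ||x|| > R, scale = R/||x|| = 5/5.435726 = 0.91984, proj(x) = scale * x
proj(x) = [-3.389794, 3.675497]
Step 3: Dot product.
a^T * proj(x) = -4*(-3.389794) - 4*3.675497 = -1.1428


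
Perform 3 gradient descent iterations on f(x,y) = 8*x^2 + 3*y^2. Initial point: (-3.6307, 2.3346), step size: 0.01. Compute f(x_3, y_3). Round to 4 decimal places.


Gradient descent on f(x,y) = 8*x^2 + 3*y^2.
Starting point: (-3.6307, 2.3346), alpha = 0.01
Step 1: grad_x = 2*8*-3.6307 = -58.0912, grad_y = 2*3*2.3346 = 14.0076
  x_1 = -3.6307 - 0.01*-58.0912 = -3.0498
  y_1 = 2.3346 - 0.01*14.0076 = 2.1945
Step 2: grad_x = 2*8*-3.0498 = -48.7966, grad_y = 2*3*2.1945 = 13.1671
  x_2 = -3.0498 - 0.01*-48.7966 = -2.5618
  y_2 = 2.1945 - 0.01*13.1671 = 2.0629
Step 3: grad_x = 2*8*-2.5618 = -40.9892, grad_y = 2*3*2.0629 = 12.3771
  x_3 = -2.5618 - 0.01*-40.9892 = -2.1519
  y_3 = 2.0629 - 0.01*12.3771 = 1.9391
f(-2.1519, 1.9391) = 8*(-2.1519)^2 + 3*1.9391^2 = 48.3265


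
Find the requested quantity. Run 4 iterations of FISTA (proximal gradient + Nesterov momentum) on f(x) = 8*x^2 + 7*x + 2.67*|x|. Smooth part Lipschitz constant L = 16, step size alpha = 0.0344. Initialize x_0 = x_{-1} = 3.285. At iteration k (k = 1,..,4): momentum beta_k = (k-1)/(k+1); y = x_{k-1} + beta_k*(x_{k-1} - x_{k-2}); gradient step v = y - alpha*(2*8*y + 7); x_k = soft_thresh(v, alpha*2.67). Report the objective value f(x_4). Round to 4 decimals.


FISTA on f(x) = 8*x^2 + 7*x + 2.67*|x|
L = 16, alpha = 0.0344
Iteration 1: beta = 0.0, y = 3.285 + 0.0*(3.285 - 3.285) = 3.285
  grad(y) = 59.56, v = y - alpha*grad = 1.2361
  prox(v) = soft_thresh(1.2361, 0.0918) = 1.1443
Iteration 2: beta = 0.3333, y = 1.1443 + 0.3333*(1.1443 - 3.285) = 0.4307
  grad(y) = 13.8915, v = y - alpha*grad = -0.0471
  prox(v) = soft_thresh(-0.0471, 0.0918) = 0.0
Iteration 3: beta = 0.5, y = 0.0 + 0.5*(0.0 - 1.1443) = -0.5721
  grad(y) = -2.1543, v = y - alpha*grad = -0.498
  prox(v) = soft_thresh(-0.498, 0.0918) = -0.4062
Iteration 4: beta = 0.6, y = -0.4062 + 0.6*(-0.4062 - 0.0) = -0.6499
  grad(y) = -3.3984, v = y - alpha*grad = -0.533
  prox(v) = soft_thresh(-0.533, 0.0918) = -0.4411
f(x_4) = 8*(-0.4411)^2 + 7*(-0.4411) + 2.67*|-0.4411| = -0.3533


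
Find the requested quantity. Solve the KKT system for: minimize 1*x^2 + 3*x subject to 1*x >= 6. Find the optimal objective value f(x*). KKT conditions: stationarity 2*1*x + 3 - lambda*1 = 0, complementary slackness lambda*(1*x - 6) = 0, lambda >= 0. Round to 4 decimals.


Step 1: Try lambda = 0 (constraint inactive).
x_unc = -3/(2*1) = -1.5
Check: 1*-1.5 = -1.5 < 6 -- violated!
Step 2: Constraint must be active: 1*x = 6
x* = 6/1 = 6.0
lambda = (2*1*6.0 + 3)/1 = 15.0
Step 3: Compute optimal value.
f(x*) = 1*6.0^2 + 3*6.0 = 54.0


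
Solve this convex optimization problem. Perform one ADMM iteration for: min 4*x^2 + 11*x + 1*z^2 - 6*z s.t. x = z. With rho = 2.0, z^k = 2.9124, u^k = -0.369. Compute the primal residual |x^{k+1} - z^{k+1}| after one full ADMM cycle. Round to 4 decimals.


ADMM iteration with rho = 2.0, z^k = 2.9124, u^k = -0.369
Step 1: x-update.
Minimize 4*x^2 + 11*x + (2.0/2)*(x - 2.9124 - 0.369)^2
FOC: (2*4 + 2.0)*x = -11 + 2.0*(2.9124 + 0.369)
x^{k+1} = -0.4437
Step 2: z-update.
Minimize 1*z^2 - 6*z + (2.0/2)*(-0.4437 - z - 0.369)^2
FOC: (2*1 + 2.0)*z = 6 + 2.0*(-0.4437 - 0.369)
z^{k+1} = 1.0936
Step 3: u-update.
u^{k+1} = -0.369 - 0.4437 - 1.0936 = -1.9064
Step 4: Primal residual = |-0.4437 - 1.0936| = 1.5374


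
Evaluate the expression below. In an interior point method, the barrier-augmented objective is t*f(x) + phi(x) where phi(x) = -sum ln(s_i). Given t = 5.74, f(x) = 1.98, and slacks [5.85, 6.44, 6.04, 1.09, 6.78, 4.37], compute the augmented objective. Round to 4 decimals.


Step 1: Compute log-barrier.
ln values: [1.7664, 1.8625, 1.7984, 0.0862, 1.914, 1.4748]
phi = -(1.7664 + 1.8625 + 1.7984 + 0.0862 + 1.914 + 1.4748) = -8.9023
Step 2: Compute augmented objective.
t*f(x) = 5.74*1.98 = 11.3652
Total = 11.3652 - 8.9023 = 2.4629


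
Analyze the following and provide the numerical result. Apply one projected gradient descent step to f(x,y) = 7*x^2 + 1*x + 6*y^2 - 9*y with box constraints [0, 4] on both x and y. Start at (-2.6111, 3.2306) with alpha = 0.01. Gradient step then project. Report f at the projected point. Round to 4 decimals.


Step 1: Compute gradient at (-2.6111, 3.2306).
grad_x = 2*7*-2.6111 + 1 = -35.5554
grad_y = 2*6*3.2306 - 9 = 29.7672
Step 2: Gradient step.
x_raw = -2.6111 - 0.01*-35.5554 = -2.2555
y_raw = 3.2306 - 0.01*29.7672 = 2.9329
Step 3: Project onto [0, 4].
x_proj = clip(-2.2555) = 0.0
y_proj = clip(2.9329) = 2.9329
Step 4: Evaluate f.
f(0.0, 2.9329) = 25.216


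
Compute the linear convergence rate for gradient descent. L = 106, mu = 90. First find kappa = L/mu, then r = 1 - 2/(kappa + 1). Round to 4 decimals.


Step 1: Compute the condition number.
kappa = L/mu = 106/90 = 1.1778
Step 2: Compute the convergence rate.
r = 1 - 2/(kappa + 1) = 1 - 2*mu/(L + mu) = (L - mu)/(L + mu) = 16/196 = 0.0816


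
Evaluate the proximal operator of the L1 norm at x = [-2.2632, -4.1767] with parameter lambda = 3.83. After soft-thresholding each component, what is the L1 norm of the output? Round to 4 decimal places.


Soft-thresholding with lambda = 3.83:
prox(-2.2632) = sign(-2.2632)*max(|-2.2632| - 3.83, 0) = 0.0
prox(-4.1767) = sign(-4.1767)*max(|-4.1767| - 3.83, 0) = -0.3467
prox(x) = [0.0, -0.3467]
||prox(x)||_1 = 0.0 + 0.3467 = 0.3467


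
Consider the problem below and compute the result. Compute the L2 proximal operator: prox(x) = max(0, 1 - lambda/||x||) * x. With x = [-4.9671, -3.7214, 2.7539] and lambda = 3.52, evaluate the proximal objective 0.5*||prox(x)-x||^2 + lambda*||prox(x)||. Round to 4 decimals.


Step 1: Compute ||x||.
||x|| = 6.7901
Step 2: Compute scaling factor.
scale = max(0, 1 - 3.52/6.7901) = 0.4816
Step 3: prox(x) = [-2.3921, -1.7922, 1.3263]
||prox(x)|| = 3.2701
Step 4: Proximal objective.
0.5*||prox-x||^2 = 6.1952
lambda*||prox|| = 11.5108
Total = 17.7058


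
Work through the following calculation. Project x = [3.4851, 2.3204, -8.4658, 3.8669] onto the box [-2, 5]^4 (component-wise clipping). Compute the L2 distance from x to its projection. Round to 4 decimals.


Project each component onto [-2, 5].
clip(3.4851) = 3.4851, clip(2.3204) = 2.3204, clip(-8.4658) = -2.0, clip(3.8669) = 3.8669
Projection = [3.4851, 2.3204, -2.0, 3.8669]
Squared diffs: [0.0, 0.0, 41.8066, 0.0]
Distance = sqrt(41.8066) = 6.4658


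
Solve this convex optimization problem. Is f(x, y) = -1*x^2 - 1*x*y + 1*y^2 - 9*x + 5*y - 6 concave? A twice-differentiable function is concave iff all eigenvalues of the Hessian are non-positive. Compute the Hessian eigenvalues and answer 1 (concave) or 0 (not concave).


The Hessian of f(x,y) = -1*x^2 - 1*x*y + 1*y^2 - 9*x + 5*y - 6 is:
H = [[-2, -1], [-1, 2]]
Trace = -2 + 2 = 0
Determinant = -2*2 - (-1)^2 = -5
Discriminant = (0)^2 - 4*-5 = 20.0
Eigenvalues: lambda_1 = -2.2361, lambda_2 = 2.2361
The function is not concave.

0


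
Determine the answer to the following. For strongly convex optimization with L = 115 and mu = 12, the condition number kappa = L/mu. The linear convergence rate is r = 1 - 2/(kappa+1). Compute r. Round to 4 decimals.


Step 1: Compute the condition number.
kappa = L/mu = 115/12 = 9.5833
Step 2: Compute the convergence rate.
r = 1 - 2/(kappa + 1) = 1 - 2*mu/(L + mu) = (L - mu)/(L + mu) = 103/127 = 0.811


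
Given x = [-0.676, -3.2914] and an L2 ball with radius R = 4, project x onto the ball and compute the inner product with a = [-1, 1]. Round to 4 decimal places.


Step 1: Compute ||x|| (intermediates to 6 decimals).
||x|| = sqrt((-0.676)^2 + (-3.2914)^2) = 3.360103
Step 2: Project.
Since ||x|| <= R, proj = x (no scaling needed).
proj(x) = [-0.676, -3.2914]
Step 3: Dot product.
a^T * proj(x) = -1*(-0.676) + 1*(-3.2914) = -2.6154


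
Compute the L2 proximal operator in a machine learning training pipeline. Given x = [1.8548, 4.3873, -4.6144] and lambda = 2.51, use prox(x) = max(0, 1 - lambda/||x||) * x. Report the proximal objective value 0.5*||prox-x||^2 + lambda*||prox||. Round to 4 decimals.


Step 1: Compute ||x||.
||x|| = 6.6318
Step 2: Compute scaling factor.
scale = max(0, 1 - 2.51/6.6318) = 0.6215
Step 3: prox(x) = [1.1528, 2.7268, -2.868]
||prox(x)|| = 4.1218
Step 4: Proximal objective.
0.5*||prox-x||^2 = 3.1501
lambda*||prox|| = 10.3457
Total = 13.4959


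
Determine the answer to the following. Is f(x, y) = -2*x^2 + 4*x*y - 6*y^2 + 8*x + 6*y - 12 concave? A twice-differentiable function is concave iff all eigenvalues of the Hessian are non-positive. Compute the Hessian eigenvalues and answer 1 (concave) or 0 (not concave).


The Hessian of f(x,y) = -2*x^2 + 4*x*y - 6*y^2 + 8*x + 6*y - 12 is:
H = [[-4, 4], [4, -12]]
Trace = -4 - 12 = -16
Determinant = -4*-12 - (4)^2 = 32
Discriminant = (-16)^2 - 4*32 = 128.0
Eigenvalues: lambda_1 = -13.6569, lambda_2 = -2.3431
The function is concave.

1


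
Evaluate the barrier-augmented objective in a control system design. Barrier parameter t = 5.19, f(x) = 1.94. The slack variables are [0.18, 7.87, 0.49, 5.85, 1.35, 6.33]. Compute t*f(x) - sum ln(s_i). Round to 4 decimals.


Step 1: Compute log-barrier.
ln values: [-1.7148, 2.0631, -0.7133, 1.7664, 0.3001, 1.8453]
phi = -(-1.7148 + 2.0631 - 0.7133 + 1.7664 + 0.3001 + 1.8453) = -3.5468
Step 2: Compute augmented objective.
t*f(x) = 5.19*1.94 = 10.0686
Total = 10.0686 - 3.5468 = 6.5218


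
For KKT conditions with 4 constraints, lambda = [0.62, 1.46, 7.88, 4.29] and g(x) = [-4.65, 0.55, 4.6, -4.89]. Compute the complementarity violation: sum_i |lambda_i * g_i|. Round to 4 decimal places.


KKT complementary slackness check:
lambda_1 * g_1 = 0.62 * -4.65 = -2.883
lambda_2 * g_2 = 1.46 * 0.55 = 0.803
lambda_3 * g_3 = 7.88 * 4.6 = 36.248
lambda_4 * g_4 = 4.29 * -4.89 = -20.9781
Total violation = 2.883 + 0.803 + 36.248 + 20.9781 = 60.9121


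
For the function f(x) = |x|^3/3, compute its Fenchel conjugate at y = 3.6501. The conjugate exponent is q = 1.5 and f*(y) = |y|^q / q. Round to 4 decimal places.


The conjugate exponent q satisfies 1/p + 1/q = 1.
p = 3, so q = 3/(3 - 1) = 1.5
|y|^q = 3.6501^1.5 = 6.9736
f*(3.6501) = 6.9736 / 1.5 = 4.6491


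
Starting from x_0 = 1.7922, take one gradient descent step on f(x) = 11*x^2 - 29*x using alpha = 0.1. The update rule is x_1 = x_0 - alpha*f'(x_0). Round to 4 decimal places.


We compute the gradient at x_0 and apply the update.
f'(x) = 22*x - 29
f'(1.7922) = 22*1.7922 - 29 = 10.4284
x_1 = 1.7922 - 0.1*10.4284 = 0.7494


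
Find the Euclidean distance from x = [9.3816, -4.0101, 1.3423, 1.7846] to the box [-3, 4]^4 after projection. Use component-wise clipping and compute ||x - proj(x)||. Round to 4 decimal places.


Project each component onto [-3, 4].
clip(9.3816) = 4.0, clip(-4.0101) = -3.0, clip(1.3423) = 1.3423, clip(1.7846) = 1.7846
Projection = [4.0, -3.0, 1.3423, 1.7846]
Squared diffs: [28.9616, 1.0203, 0.0, 0.0]
Distance = sqrt(29.9819) = 5.4756


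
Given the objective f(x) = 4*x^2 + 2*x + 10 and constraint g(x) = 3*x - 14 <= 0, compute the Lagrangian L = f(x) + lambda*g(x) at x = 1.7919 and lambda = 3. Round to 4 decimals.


Step 1: Evaluate f(x).
f(1.7919) = 4*1.7919^2 + 2*1.7919 + 10 = 26.4274
Step 2: Evaluate g(x).
g(1.7919) = 3*1.7919 - 14 = -8.6243
Step 3: Compute Lagrangian.
L = 26.4274 + 3*-8.6243 = 0.5545


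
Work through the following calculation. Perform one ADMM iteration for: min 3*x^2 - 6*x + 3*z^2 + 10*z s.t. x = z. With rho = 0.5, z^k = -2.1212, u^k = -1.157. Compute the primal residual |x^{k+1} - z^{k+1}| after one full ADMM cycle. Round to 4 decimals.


ADMM iteration with rho = 0.5, z^k = -2.1212, u^k = -1.157
Step 1: x-update.
Minimize 3*x^2 - 6*x + (0.5/2)*(x + 2.1212 - 1.157)^2
FOC: (2*3 + 0.5)*x = 6 + 0.5*(-2.1212 + 1.157)
x^{k+1} = 0.8489
Step 2: z-update.
Minimize 3*z^2 + 10*z + (0.5/2)*(0.8489 - z - 1.157)^2
FOC: (2*3 + 0.5)*z = -10 + 0.5*(0.8489 - 1.157)
z^{k+1} = -1.5622
Step 3: u-update.
u^{k+1} = -1.157 + 0.8489 + 1.5622 = 1.2541
Step 4: Primal residual = |0.8489 + 1.5622| = 2.4111


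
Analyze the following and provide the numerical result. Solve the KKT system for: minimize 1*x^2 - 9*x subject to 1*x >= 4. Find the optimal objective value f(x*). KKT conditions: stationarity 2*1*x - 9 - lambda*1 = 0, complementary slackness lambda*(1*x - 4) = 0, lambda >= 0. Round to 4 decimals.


Step 1: Try lambda = 0 (constraint inactive).
Stationarity: 2*1*x - 9 = 0
x* = 9/(2*1) = 4.5
Check constraint: 1*4.5 = 4.5 >= 4 -- satisfied.
Step 2: Compute optimal value.
f(x*) = 1*4.5^2 - 9*4.5 = -20.25


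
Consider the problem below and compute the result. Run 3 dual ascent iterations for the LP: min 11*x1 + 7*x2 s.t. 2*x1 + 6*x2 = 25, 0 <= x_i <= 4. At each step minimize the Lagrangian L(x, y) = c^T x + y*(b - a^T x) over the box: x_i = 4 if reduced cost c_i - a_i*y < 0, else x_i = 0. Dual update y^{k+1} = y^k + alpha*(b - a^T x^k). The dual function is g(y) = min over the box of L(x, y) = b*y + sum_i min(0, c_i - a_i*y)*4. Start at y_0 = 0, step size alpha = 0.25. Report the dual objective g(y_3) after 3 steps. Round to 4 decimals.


Dual ascent for LP: min 11*x1 + 7*x2, 2*x1 + 6*x2 = 25, 0 <= x_i <= 4
Step 1: y^k = 0.0, reduced costs: (11.0, 7.0)
  x^k = (0.0, 0.0), subgradient = b - a^T x = 25.0
  y^{k+1} = 0.0 + 0.25*25.0 = 6.25
Step 2: y^k = 6.25, reduced costs: (-1.5, -30.5)
  x^k = (4.0, 4.0), subgradient = b - a^T x = -7.0
  y^{k+1} = 6.25 + 0.25*-7.0 = 4.5
Step 3: y^k = 4.5, reduced costs: (2.0, -20.0)
  x^k = (0.0, 4.0), subgradient = b - a^T x = 1.0
  y^{k+1} = 4.5 + 0.25*1.0 = 4.75
Dual objective at y_3 = 4.75: reduced costs (1.5, -21.5), box minimizer x = (0.0, 4.0)
g(y_3) = b*y + (c1 - a1*y)*x1 + (c2 - a2*y)*x2 = 25*4.75 + 1.5*0.0 + (-21.5)*4.0 = 118.75 + 0.0 - 86.0 = 32.75


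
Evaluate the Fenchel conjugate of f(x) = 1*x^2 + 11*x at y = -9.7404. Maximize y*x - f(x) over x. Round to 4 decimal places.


f*(y) = sup_x {y*x - a*x^2 - b*x} = sup_x {(y-b)*x - a*x^2}
FOC: (y - b) - 2a*x = 0 => x* = (y - b)/(2a)
x* = (-9.7404 - 11)/(2*1) = -10.3702
f*(-9.7404) = (y-b)^2/(4a) = (-9.7404 - 11)^2/(4*1)
= 430.1642/4 = 107.541


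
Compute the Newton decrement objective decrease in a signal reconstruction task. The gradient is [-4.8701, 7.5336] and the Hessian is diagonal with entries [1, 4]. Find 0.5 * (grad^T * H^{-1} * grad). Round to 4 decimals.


Step 1: H is diagonal, so H^(-1) * g = [-4.8701, 1.8834].
Step 2: g^T H^(-1) g = sum_i g_i^2 / H_ii
  = (-4.8701)^2/1 + (7.5336)^2/4
  = 23.7179 + 14.1888 = 37.9067
Step 3: Objective decrease = 0.5 * g^T H^(-1) g = 18.9533


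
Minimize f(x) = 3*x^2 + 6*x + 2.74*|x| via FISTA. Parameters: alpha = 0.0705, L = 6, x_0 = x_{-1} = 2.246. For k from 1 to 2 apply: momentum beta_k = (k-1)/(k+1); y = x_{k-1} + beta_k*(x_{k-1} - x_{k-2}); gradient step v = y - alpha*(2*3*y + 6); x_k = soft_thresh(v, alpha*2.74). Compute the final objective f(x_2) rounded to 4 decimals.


FISTA on f(x) = 3*x^2 + 6*x + 2.74*|x|
L = 6, alpha = 0.0705
Iteration 1: beta = 0.0, y = 2.246 + 0.0*(2.246 - 2.246) = 2.246
  grad(y) = 19.476, v = y - alpha*grad = 0.8729
  prox(v) = soft_thresh(0.8729, 0.1932) = 0.6798
Iteration 2: beta = 0.3333, y = 0.6798 + 0.3333*(0.6798 - 2.246) = 0.1577
  grad(y) = 6.9462, v = y - alpha*grad = -0.332
  prox(v) = soft_thresh(-0.332, 0.1932) = -0.1388
f(x_2) = 3*(-0.1388)^2 + 6*(-0.1388) + 2.74*|-0.1388| = -0.3948


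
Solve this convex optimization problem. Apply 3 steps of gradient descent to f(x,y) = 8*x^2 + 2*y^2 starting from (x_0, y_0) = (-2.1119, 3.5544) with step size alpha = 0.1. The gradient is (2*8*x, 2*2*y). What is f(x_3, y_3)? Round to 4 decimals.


Gradient descent on f(x,y) = 8*x^2 + 2*y^2.
Starting point: (-2.1119, 3.5544), alpha = 0.1
Step 1: grad_x = 2*8*-2.1119 = -33.7904, grad_y = 2*2*3.5544 = 14.2176
  x_1 = -2.1119 - 0.1*-33.7904 = 1.2671
  y_1 = 3.5544 - 0.1*14.2176 = 2.1326
Step 2: grad_x = 2*8*1.2671 = 20.2742, grad_y = 2*2*2.1326 = 8.5306
  x_2 = 1.2671 - 0.1*20.2742 = -0.7603
  y_2 = 2.1326 - 0.1*8.5306 = 1.2796
Step 3: grad_x = 2*8*-0.7603 = -12.1645, grad_y = 2*2*1.2796 = 5.1183
  x_3 = -0.7603 - 0.1*-12.1645 = 0.4562
  y_3 = 1.2796 - 0.1*5.1183 = 0.7678
f(0.4562, 0.7678) = 8*0.4562^2 + 2*0.7678^2 = 2.8436


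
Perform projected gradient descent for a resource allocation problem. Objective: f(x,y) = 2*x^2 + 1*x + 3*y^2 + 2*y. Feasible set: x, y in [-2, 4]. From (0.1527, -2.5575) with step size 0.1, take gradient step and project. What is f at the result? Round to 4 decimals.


Step 1: Compute gradient at (0.1527, -2.5575).
grad_x = 2*2*0.1527 + 1 = 1.6108
grad_y = 2*3*-2.5575 + 2 = -13.345
Step 2: Gradient step.
x_raw = 0.1527 - 0.1*1.6108 = -0.0084
y_raw = -2.5575 - 0.1*-13.345 = -1.223
Step 3: Project onto [-2, 4].
x_proj = clip(-0.0084) = -0.0084
y_proj = clip(-1.223) = -1.223
Step 4: Evaluate f.
f(-0.0084, -1.223) = 2.0329


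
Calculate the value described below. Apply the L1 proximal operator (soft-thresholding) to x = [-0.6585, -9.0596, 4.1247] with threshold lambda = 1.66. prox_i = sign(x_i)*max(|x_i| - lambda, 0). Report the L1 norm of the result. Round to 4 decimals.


Soft-thresholding with lambda = 1.66:
prox(-0.6585) = sign(-0.6585)*max(|-0.6585| - 1.66, 0) = 0.0
prox(-9.0596) = sign(-9.0596)*max(|-9.0596| - 1.66, 0) = -7.3996
prox(4.1247) = sign(4.1247)*max(|4.1247| - 1.66, 0) = 2.4647
prox(x) = [0.0, -7.3996, 2.4647]
||prox(x)||_1 = 0.0 + 7.3996 + 2.4647 = 9.8643


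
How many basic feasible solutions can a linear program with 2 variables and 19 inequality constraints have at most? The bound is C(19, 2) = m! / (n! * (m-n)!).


Each vertex corresponds to some choice of n active constraints out of m, so the number of vertices is at most C(m, n) = m! / (n!(m-n)!).
m = 19, n = 2
Numerator: 19 * 18
Denominator: 2! = 2
C(19, 2) = 171


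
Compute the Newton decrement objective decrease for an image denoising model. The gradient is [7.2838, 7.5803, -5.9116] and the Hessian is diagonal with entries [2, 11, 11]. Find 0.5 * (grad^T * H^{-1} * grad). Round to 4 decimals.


Step 1: H is diagonal, so H^(-1) * g = [3.6419, 0.6891, -0.5374].
Step 2: g^T H^(-1) g = sum_i g_i^2 / H_ii
  = (7.2838)^2/2 + (7.5803)^2/11 + (-5.9116)^2/11
  = 26.5269 + 5.2237 + 3.177 = 34.9276
Step 3: Objective decrease = 0.5 * g^T H^(-1) g = 17.4638


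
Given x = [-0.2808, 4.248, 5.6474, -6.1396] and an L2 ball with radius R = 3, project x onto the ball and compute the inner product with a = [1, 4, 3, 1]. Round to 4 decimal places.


Step 1: Compute ||x|| (intermediates to 6 decimals).
||x|| = sqrt((-0.2808)^2 + 4.248^2 + 5.6474^2 + (-6.1396)^2) = 9.365477
Step 2: Project.
Since ||x|| > R, scale = R/||x|| = 3/9.365477 = 0.320325, proj(x) = scale * x
proj(x) = [-0.089947, 1.360741, 1.809003, -1.966667]
Step 3: Dot product.
a^T * proj(x) = 1*(-0.089947) + 4*1.360741 + 3*1.809003 + 1*(-1.966667) = 8.8134


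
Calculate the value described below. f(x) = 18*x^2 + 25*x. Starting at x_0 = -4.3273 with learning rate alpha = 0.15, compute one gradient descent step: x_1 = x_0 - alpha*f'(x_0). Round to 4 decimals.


We compute the gradient at x_0 and apply the update.
f'(x) = 36*x + 25
f'(-4.3273) = 36*-4.3273 + 25 = -130.7828
x_1 = -4.3273 - 0.15*-130.7828 = 15.2901


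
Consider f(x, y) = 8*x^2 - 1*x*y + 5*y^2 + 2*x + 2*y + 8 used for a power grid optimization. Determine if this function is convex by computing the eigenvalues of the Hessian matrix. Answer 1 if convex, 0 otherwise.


The Hessian of f(x,y) = 8*x^2 - 1*x*y + 5*y^2 + 2*x + 2*y + 8 is:
H = [[16, -1], [-1, 10]]
Trace = 16 + 10 = 26
Determinant = 16*10 - (-1)^2 = 159
Discriminant = (26)^2 - 4*159 = 40.0
Eigenvalues: lambda_1 = 9.8377, lambda_2 = 16.1623
The function is convex.

1


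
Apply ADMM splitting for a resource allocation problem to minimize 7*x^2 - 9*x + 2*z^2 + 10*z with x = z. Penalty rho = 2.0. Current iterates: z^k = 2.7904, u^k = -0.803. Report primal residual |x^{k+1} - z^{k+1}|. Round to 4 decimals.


ADMM iteration with rho = 2.0, z^k = 2.7904, u^k = -0.803
Step 1: x-update.
Minimize 7*x^2 - 9*x + (2.0/2)*(x - 2.7904 - 0.803)^2
FOC: (2*7 + 2.0)*x = 9 + 2.0*(2.7904 + 0.803)
x^{k+1} = 1.0117
Step 2: z-update.
Minimize 2*z^2 + 10*z + (2.0/2)*(1.0117 - z - 0.803)^2
FOC: (2*2 + 2.0)*z = -10 + 2.0*(1.0117 - 0.803)
z^{k+1} = -1.5971
Step 3: u-update.
u^{k+1} = -0.803 + 1.0117 + 1.5971 = 1.8058
Step 4: Primal residual = |1.0117 + 1.5971| = 2.6088


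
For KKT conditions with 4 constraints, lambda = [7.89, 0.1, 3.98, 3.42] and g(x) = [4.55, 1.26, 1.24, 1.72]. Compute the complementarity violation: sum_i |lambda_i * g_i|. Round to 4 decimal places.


KKT complementary slackness check:
lambda_1 * g_1 = 7.89 * 4.55 = 35.8995
lambda_2 * g_2 = 0.1 * 1.26 = 0.126
lambda_3 * g_3 = 3.98 * 1.24 = 4.9352
lambda_4 * g_4 = 3.42 * 1.72 = 5.8824
Total violation = 35.8995 + 0.126 + 4.9352 + 5.8824 = 46.8431


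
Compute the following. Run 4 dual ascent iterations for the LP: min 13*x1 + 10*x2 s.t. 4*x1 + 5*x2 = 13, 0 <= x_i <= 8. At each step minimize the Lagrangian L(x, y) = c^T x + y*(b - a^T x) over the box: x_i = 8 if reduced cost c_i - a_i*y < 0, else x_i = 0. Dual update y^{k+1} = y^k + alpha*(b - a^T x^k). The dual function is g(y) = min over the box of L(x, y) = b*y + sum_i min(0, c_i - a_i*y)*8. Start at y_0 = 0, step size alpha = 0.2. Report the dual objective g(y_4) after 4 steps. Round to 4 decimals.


Dual ascent for LP: min 13*x1 + 10*x2, 4*x1 + 5*x2 = 13, 0 <= x_i <= 8
Step 1: y^k = 0.0, reduced costs: (13.0, 10.0)
  x^k = (0.0, 0.0), subgradient = b - a^T x = 13.0
  y^{k+1} = 0.0 + 0.2*13.0 = 2.6
Step 2: y^k = 2.6, reduced costs: (2.6, -3.0)
  x^k = (0.0, 8.0), subgradient = b - a^T x = -27.0
  y^{k+1} = 2.6 + 0.2*-27.0 = -2.8
Step 3: y^k = -2.8, reduced costs: (24.2, 24.0)
  x^k = (0.0, 0.0), subgradient = b - a^T x = 13.0
  y^{k+1} = -2.8 + 0.2*13.0 = -0.2
Step 4: y^k = -0.2, reduced costs: (13.8, 11.0)
  x^k = (0.0, 0.0), subgradient = b - a^T x = 13.0
  y^{k+1} = -0.2 + 0.2*13.0 = 2.4
Dual objective at y_4 = 2.4: reduced costs (3.4, -2.0), box minimizer x = (0.0, 8.0)
g(y_4) = b*y + (c1 - a1*y)*x1 + (c2 - a2*y)*x2 = 13*2.4 + 3.4*0.0 + (-2.0)*8.0 = 31.2 + 0.0 - 16.0 = 15.2


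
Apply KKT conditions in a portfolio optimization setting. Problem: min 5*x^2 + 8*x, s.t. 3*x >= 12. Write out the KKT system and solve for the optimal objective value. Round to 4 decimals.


Step 1: Try lambda = 0 (constraint inactive).
x_unc = -8/(2*5) = -0.8
Check: 3*-0.8 = -2.4 < 12 -- violated!
Step 2: Constraint must be active: 3*x = 12
x* = 12/3 = 4.0
lambda = (2*5*4.0 + 8)/3 = 16.0
Step 3: Compute optimal value.
f(x*) = 5*4.0^2 + 8*4.0 = 112.0


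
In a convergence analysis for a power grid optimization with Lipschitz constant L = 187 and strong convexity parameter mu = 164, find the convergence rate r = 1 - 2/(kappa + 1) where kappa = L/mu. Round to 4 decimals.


Step 1: Compute the condition number.
kappa = L/mu = 187/164 = 1.1402
Step 2: Compute the convergence rate.
r = 1 - 2/(kappa + 1) = 1 - 2*mu/(L + mu) = (L - mu)/(L + mu) = 23/351 = 0.0655


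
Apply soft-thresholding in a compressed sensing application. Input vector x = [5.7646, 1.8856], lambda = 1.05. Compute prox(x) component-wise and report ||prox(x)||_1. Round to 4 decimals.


Soft-thresholding with lambda = 1.05:
prox(5.7646) = sign(5.7646)*max(|5.7646| - 1.05, 0) = 4.7146
prox(1.8856) = sign(1.8856)*max(|1.8856| - 1.05, 0) = 0.8356
prox(x) = [4.7146, 0.8356]
||prox(x)||_1 = 4.7146 + 0.8356 = 5.5502


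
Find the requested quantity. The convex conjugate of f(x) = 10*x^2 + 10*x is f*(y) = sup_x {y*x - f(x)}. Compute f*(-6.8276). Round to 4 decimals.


f*(y) = sup_x {y*x - a*x^2 - b*x} = sup_x {(y-b)*x - a*x^2}
FOC: (y - b) - 2a*x = 0 => x* = (y - b)/(2a)
x* = (-6.8276 - 10)/(2*10) = -0.8414
f*(-6.8276) = (y-b)^2/(4a) = (-6.8276 - 10)^2/(4*10)
= 283.1681/40 = 7.0792


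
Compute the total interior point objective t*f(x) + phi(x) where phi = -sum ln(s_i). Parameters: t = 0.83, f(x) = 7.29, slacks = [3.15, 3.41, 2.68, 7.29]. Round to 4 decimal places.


Step 1: Compute log-barrier.
ln values: [1.1474, 1.2267, 0.9858, 1.9865]
phi = -(1.1474 + 1.2267 + 0.9858 + 1.9865) = -5.3464
Step 2: Compute augmented objective.
t*f(x) = 0.83*7.29 = 6.0507
Total = 6.0507 - 5.3464 = 0.7043


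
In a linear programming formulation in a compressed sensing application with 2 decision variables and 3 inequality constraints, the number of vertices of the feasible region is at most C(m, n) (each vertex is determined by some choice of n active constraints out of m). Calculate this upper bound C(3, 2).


Each vertex corresponds to some choice of n active constraints out of m, so the number of vertices is at most C(m, n) = m! / (n!(m-n)!).
m = 3, n = 2
Numerator: 3 * 2
Denominator: 2! = 2
C(3, 2) = 3


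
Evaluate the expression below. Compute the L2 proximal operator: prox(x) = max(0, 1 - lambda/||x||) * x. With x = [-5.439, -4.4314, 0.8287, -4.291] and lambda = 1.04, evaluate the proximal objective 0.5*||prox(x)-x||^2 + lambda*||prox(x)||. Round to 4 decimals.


Step 1: Compute ||x||.
||x|| = 8.2656
Step 2: Compute scaling factor.
scale = max(0, 1 - 1.04/8.2656) = 0.8742
Step 3: prox(x) = [-4.7546, -3.8738, 0.7244, -3.7511]
||prox(x)|| = 7.2256
Step 4: Proximal objective.
0.5*||prox-x||^2 = 0.5408
lambda*||prox|| = 7.5146
Total = 8.0554


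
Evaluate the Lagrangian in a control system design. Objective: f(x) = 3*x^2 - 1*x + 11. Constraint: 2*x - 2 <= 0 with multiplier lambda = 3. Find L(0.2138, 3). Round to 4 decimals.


Step 1: Evaluate f(x).
f(0.2138) = 3*0.2138^2 - 1*0.2138 + 11 = 10.9233
Step 2: Evaluate g(x).
g(0.2138) = 2*0.2138 - 2 = -1.5724
Step 3: Compute Lagrangian.
L = 10.9233 + 3*-1.5724 = 6.2061


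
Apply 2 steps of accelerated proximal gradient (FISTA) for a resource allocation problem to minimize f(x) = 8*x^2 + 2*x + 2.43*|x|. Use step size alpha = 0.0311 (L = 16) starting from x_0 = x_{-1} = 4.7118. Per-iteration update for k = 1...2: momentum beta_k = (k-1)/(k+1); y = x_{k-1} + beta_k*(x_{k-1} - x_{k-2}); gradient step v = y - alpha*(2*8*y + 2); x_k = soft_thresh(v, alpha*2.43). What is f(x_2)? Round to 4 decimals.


FISTA on f(x) = 8*x^2 + 2*x + 2.43*|x|
L = 16, alpha = 0.0311
Iteration 1: beta = 0.0, y = 4.7118 + 0.0*(4.7118 - 4.7118) = 4.7118
  grad(y) = 77.3888, v = y - alpha*grad = 2.305
  prox(v) = soft_thresh(2.305, 0.0756) = 2.2294
Iteration 2: beta = 0.3333, y = 2.2294 + 0.3333*(2.2294 - 4.7118) = 1.402
  grad(y) = 24.4317, v = y - alpha*grad = 0.6422
  prox(v) = soft_thresh(0.6422, 0.0756) = 0.5666
f(x_2) = 8*0.5666^2 + 2*0.5666 + 2.43*|0.5666| = 5.0781


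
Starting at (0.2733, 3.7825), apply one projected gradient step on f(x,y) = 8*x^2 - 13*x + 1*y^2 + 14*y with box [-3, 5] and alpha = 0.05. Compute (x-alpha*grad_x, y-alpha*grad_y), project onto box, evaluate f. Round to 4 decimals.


Step 1: Compute gradient at (0.2733, 3.7825).
grad_x = 2*8*0.2733 - 13 = -8.6272
grad_y = 2*1*3.7825 + 14 = 21.565
Step 2: Gradient step.
x_raw = 0.2733 - 0.05*-8.6272 = 0.7047
y_raw = 3.7825 - 0.05*21.565 = 2.7043
Step 3: Project onto [-3, 5].
x_proj = clip(0.7047) = 0.7047
y_proj = clip(2.7043) = 2.7043
Step 4: Evaluate f.
f(0.7047, 2.7043) = 39.9843


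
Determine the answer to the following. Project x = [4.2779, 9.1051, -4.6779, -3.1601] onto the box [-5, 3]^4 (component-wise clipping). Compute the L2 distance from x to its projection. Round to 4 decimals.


Project each component onto [-5, 3].
clip(4.2779) = 3.0, clip(9.1051) = 3.0, clip(-4.6779) = -4.6779, clip(-3.1601) = -3.1601
Projection = [3.0, 3.0, -4.6779, -3.1601]
Squared diffs: [1.633, 37.2722, 0.0, 0.0]
Distance = sqrt(38.9052) = 6.2374


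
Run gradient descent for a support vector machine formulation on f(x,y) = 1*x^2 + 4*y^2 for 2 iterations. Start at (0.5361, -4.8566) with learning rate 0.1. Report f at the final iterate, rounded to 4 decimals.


Gradient descent on f(x,y) = 1*x^2 + 4*y^2.
Starting point: (0.5361, -4.8566), alpha = 0.1
Step 1: grad_x = 2*1*0.5361 = 1.0722, grad_y = 2*4*-4.8566 = -38.8528
  x_1 = 0.5361 - 0.1*1.0722 = 0.4289
  y_1 = -4.8566 - 0.1*-38.8528 = -0.9713
Step 2: grad_x = 2*1*0.4289 = 0.8578, grad_y = 2*4*-0.9713 = -7.7706
  x_2 = 0.4289 - 0.1*0.8578 = 0.3431
  y_2 = -0.9713 - 0.1*-7.7706 = -0.1943
f(0.3431, -0.1943) = 1*0.3431^2 + 4*(-0.1943)^2 = 0.2687


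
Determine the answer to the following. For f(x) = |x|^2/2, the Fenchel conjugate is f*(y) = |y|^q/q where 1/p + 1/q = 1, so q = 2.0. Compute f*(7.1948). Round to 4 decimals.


The conjugate exponent q satisfies 1/p + 1/q = 1.
p = 2, so q = 2/(2 - 1) = 2.0
|y|^q = 7.1948^2.0 = 51.7651
f*(7.1948) = 51.7651 / 2.0 = 25.8826


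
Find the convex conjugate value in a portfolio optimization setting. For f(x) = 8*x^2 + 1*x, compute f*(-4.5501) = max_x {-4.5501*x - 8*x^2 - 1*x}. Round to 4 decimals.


f*(y) = sup_x {y*x - a*x^2 - b*x} = sup_x {(y-b)*x - a*x^2}
FOC: (y - b) - 2a*x = 0 => x* = (y - b)/(2a)
x* = (-4.5501 - 1)/(2*8) = -0.3469
f*(-4.5501) = (y-b)^2/(4a) = (-4.5501 - 1)^2/(4*8)
= 30.8036/32 = 0.9626


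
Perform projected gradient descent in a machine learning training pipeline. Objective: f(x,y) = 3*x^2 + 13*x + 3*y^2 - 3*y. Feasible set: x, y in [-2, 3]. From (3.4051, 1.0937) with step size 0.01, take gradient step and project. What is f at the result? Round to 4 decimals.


Step 1: Compute gradient at (3.4051, 1.0937).
grad_x = 2*3*3.4051 + 13 = 33.4306
grad_y = 2*3*1.0937 - 3 = 3.5622
Step 2: Gradient step.
x_raw = 3.4051 - 0.01*33.4306 = 3.0708
y_raw = 1.0937 - 0.01*3.5622 = 1.0581
Step 3: Project onto [-2, 3].
x_proj = clip(3.0708) = 3.0
y_proj = clip(1.0581) = 1.0581
Step 4: Evaluate f.
f(3.0, 1.0581) = 66.1844


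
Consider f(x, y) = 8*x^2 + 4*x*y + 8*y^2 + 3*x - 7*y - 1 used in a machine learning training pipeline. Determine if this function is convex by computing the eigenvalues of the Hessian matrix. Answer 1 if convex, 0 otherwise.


The Hessian of f(x,y) = 8*x^2 + 4*x*y + 8*y^2 + 3*x - 7*y - 1 is:
H = [[16, 4], [4, 16]]
Trace = 16 + 16 = 32
Determinant = 16*16 - (4)^2 = 240
Discriminant = (32)^2 - 4*240 = 64.0
Eigenvalues: lambda_1 = 12.0, lambda_2 = 20.0
The function is convex.

1


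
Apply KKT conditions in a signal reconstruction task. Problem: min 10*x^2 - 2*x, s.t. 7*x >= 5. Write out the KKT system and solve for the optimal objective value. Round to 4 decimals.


Step 1: Try lambda = 0 (constraint inactive).
x_unc = 2/(2*10) = 0.1
Check: 7*0.1 = 0.7 < 5 -- violated!
Step 2: Constraint must be active: 7*x = 5
x* = 5/7 = 0.7143 (rounded; the exact value 5/7 is used below)
lambda = (2*10*(5/7) - 2)/7 = 1.7551
Step 3: Compute optimal value.
f(x*) = 10*(5/7)^2 - 2*(5/7) = 3.6735


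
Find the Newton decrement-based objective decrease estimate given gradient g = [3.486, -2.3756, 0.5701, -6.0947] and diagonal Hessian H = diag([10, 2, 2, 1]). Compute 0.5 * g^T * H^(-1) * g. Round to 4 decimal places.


Step 1: H is diagonal, so H^(-1) * g = [0.3486, -1.1878, 0.2851, -6.0947].
Step 2: g^T H^(-1) g = sum_i g_i^2 / H_ii
  = (3.486)^2/10 + (-2.3756)^2/2 + (0.5701)^2/2 + (-6.0947)^2/1
  = 1.2152 + 2.8217 + 0.1625 + 37.1454 = 41.3448
Step 3: Objective decrease = 0.5 * g^T H^(-1) g = 20.6724


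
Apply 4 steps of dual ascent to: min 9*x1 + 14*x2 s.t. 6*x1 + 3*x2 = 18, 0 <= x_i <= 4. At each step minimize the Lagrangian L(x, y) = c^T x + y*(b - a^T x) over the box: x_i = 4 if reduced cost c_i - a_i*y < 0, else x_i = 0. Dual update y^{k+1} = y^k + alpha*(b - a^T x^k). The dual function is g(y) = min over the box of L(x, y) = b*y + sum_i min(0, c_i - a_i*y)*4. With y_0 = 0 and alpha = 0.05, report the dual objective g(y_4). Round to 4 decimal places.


Dual ascent for LP: min 9*x1 + 14*x2, 6*x1 + 3*x2 = 18, 0 <= x_i <= 4
Step 1: y^k = 0.0, reduced costs: (9.0, 14.0)
  x^k = (0.0, 0.0), subgradient = b - a^T x = 18.0
  y^{k+1} = 0.0 + 0.05*18.0 = 0.9
Step 2: y^k = 0.9, reduced costs: (3.6, 11.3)
  x^k = (0.0, 0.0), subgradient = b - a^T x = 18.0
  y^{k+1} = 0.9 + 0.05*18.0 = 1.8
Step 3: y^k = 1.8, reduced costs: (-1.8, 8.6)
  x^k = (4.0, 0.0), subgradient = b - a^T x = -6.0
  y^{k+1} = 1.8 + 0.05*-6.0 = 1.5
Step 4: y^k = 1.5, reduced costs: (0.0, 9.5)
  x^k = (0.0, 0.0), subgradient = b - a^T x = 18.0
  y^{k+1} = 1.5 + 0.05*18.0 = 2.4
Dual objective at y_4 = 2.4: reduced costs (-5.4, 6.8), box minimizer x = (4.0, 0.0)
g(y_4) = b*y + (c1 - a1*y)*x1 + (c2 - a2*y)*x2 = 18*2.4 + (-5.4)*4.0 + 6.8*0.0 = 43.2 - 21.6 + 0.0 = 21.6
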